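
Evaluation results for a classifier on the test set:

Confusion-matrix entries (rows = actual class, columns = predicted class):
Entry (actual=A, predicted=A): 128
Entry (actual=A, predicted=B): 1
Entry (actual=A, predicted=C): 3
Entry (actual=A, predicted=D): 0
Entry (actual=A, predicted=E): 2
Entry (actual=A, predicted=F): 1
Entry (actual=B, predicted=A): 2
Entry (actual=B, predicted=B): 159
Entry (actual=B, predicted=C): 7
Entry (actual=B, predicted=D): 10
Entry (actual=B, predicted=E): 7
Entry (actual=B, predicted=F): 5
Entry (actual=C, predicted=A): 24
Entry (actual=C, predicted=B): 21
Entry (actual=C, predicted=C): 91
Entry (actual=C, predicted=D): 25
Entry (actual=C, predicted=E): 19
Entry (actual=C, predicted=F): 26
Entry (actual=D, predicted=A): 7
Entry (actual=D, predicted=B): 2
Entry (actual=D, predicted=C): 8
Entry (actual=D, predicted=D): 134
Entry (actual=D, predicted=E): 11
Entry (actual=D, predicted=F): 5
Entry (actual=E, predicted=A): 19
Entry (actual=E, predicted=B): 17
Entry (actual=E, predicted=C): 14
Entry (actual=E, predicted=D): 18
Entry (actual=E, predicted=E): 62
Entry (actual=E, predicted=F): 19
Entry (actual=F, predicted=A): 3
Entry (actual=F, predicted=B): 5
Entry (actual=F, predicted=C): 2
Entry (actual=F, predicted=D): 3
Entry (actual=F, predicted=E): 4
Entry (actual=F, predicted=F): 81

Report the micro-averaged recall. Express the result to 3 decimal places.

0.693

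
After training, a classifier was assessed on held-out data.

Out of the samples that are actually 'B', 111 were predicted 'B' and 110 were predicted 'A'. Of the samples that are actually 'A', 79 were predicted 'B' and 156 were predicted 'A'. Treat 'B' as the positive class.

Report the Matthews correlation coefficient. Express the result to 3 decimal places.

0.168

MCC = (TP·TN − FP·FN) / √((TP+FP)(TP+FN)(TN+FP)(TN+FN))
Numerator = 111·156 − 79·110 = 8626
Denominator = √(190·221·235·266) = √2624794900 = 51232.7522
MCC = 8626 / 51232.7522 = 0.168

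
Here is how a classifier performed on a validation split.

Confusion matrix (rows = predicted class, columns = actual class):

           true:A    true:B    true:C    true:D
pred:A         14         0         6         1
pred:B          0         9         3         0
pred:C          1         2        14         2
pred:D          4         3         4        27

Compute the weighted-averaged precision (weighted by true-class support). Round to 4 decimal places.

0.7153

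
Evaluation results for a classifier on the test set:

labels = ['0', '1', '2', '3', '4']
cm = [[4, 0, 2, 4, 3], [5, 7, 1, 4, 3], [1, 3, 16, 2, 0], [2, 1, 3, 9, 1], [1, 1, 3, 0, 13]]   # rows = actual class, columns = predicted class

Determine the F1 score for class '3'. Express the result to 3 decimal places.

0.514

One-vs-rest for '3': TP = diagonal; FP = other classes predicted '3'; FN = '3' predicted as other.
F1 score = 2·TP/(2·TP+FP+FN).
3: TP=9, FP=4+4+2+0=10, FN=2+1+3+1=7 → 18/35 = 0.5143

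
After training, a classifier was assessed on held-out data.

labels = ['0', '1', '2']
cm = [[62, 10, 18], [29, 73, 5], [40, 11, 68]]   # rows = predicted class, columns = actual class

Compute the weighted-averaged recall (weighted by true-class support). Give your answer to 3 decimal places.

Per-class recall (TP/(TP+FN)):
  0: TP=62, FN=29+40=69 → 62/131 = 0.4733
  1: TP=73, FN=10+11=21 → 73/94 = 0.7766
  2: TP=68, FN=18+5=23 → 68/91 = 0.7473
Weighted-recall = Σ (supportᵢ/N)·recallᵢ with N=316: (131/316)·0.4733 + (94/316)·0.7766 + (91/316)·0.7473 = 0.642

0.642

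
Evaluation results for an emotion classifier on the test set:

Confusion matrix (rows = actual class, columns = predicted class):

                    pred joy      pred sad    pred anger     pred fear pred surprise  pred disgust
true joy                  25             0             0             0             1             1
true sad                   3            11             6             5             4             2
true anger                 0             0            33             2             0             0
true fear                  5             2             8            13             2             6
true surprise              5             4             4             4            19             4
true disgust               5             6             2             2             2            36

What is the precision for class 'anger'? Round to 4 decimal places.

Treat 'anger' as positive and all other classes as negative.
precision = TP/(TP+FP).
anger: TP=33, FP=0+6+8+4+2=20 → 33/53 = 0.62264

0.6226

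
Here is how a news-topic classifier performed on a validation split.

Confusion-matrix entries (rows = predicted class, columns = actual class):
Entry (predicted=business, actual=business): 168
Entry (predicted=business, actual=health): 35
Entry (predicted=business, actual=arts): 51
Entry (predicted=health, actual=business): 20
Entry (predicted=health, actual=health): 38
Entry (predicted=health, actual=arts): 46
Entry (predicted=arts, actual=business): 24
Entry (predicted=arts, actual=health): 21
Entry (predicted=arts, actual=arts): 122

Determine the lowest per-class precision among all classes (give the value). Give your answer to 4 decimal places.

Per-class precision (TP/(TP+FP)):
  business: TP=168, FP=35+51=86 → 168/254 = 0.66142
  health: TP=38, FP=20+46=66 → 38/104 = 0.36538
  arts: TP=122, FP=24+21=45 → 122/167 = 0.73054
Lowest is class 'health' with precision = 0.3654.

0.3654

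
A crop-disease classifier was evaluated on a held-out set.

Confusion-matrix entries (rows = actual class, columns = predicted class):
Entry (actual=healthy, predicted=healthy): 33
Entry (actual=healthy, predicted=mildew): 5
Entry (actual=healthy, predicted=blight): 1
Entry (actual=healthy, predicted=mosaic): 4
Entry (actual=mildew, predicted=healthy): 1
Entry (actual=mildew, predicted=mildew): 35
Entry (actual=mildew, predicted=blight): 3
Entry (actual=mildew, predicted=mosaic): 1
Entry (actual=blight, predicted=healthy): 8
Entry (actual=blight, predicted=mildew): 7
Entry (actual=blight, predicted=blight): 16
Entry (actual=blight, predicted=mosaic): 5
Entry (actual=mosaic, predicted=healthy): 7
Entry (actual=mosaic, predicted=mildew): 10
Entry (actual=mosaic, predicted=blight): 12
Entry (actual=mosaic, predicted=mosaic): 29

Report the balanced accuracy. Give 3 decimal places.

0.647

Balanced accuracy = mean of per-class recall.
  healthy: recall = 33/43 = 0.7674
  mildew: recall = 35/40 = 0.8750
  blight: recall = 16/36 = 0.4444
  mosaic: recall = 29/58 = 0.5000
Mean = (0.7674 + 0.8750 + 0.4444 + 0.5000) / 4 = 0.647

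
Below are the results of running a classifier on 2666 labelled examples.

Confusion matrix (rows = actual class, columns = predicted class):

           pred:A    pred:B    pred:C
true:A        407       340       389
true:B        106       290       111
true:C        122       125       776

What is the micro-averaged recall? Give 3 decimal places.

Micro-averaging pools counts across classes: ΣTP=1473, ΣFP=1193, ΣFN=1193.
Micro-recall = TP/(TP+FN) on pooled counts = 0.553 (equals overall accuracy in single-label multiclass).

0.553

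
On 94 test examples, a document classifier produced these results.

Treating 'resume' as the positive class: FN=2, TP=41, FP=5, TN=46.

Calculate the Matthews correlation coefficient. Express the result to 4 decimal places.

MCC = (TP·TN − FP·FN) / √((TP+FP)(TP+FN)(TN+FP)(TN+FN))
Numerator = 41·46 − 5·2 = 1876
Denominator = √(46·43·51·48) = √4842144 = 2200.4872
MCC = 1876 / 2200.4872 = 0.8525

0.8525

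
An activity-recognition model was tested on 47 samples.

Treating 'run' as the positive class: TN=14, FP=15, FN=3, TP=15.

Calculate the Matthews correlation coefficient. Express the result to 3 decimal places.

MCC = (TP·TN − FP·FN) / √((TP+FP)(TP+FN)(TN+FP)(TN+FN))
Numerator = 15·14 − 15·3 = 165
Denominator = √(30·18·29·17) = √266220 = 515.9651
MCC = 165 / 515.9651 = 0.320

0.320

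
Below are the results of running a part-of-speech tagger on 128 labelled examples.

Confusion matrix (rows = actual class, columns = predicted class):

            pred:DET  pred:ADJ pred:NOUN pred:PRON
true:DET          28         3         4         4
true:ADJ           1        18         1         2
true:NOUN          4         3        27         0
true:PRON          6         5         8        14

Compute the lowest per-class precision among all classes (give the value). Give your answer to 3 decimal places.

0.621

Per-class precision (TP/(TP+FP)):
  DET: TP=28, FP=1+4+6=11 → 28/39 = 0.7179
  ADJ: TP=18, FP=3+3+5=11 → 18/29 = 0.6207
  NOUN: TP=27, FP=4+1+8=13 → 27/40 = 0.6750
  PRON: TP=14, FP=4+2+0=6 → 14/20 = 0.7000
Lowest is class 'ADJ' with precision = 0.621.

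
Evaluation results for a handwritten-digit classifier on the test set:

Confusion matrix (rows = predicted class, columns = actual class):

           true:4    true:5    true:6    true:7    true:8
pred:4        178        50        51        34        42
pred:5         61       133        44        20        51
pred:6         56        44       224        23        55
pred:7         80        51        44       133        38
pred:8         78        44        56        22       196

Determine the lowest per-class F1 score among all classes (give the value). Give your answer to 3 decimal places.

0.422

Per-class F1 score (2·TP/(2·TP+FP+FN)):
  4: TP=178, FP=50+51+34+42=177, FN=61+56+80+78=275 → 356/808 = 0.4406
  5: TP=133, FP=61+44+20+51=176, FN=50+44+51+44=189 → 266/631 = 0.4216
  6: TP=224, FP=56+44+23+55=178, FN=51+44+44+56=195 → 448/821 = 0.5457
  7: TP=133, FP=80+51+44+38=213, FN=34+20+23+22=99 → 266/578 = 0.4602
  8: TP=196, FP=78+44+56+22=200, FN=42+51+55+38=186 → 392/778 = 0.5039
Lowest is class '5' with F1 score = 0.422.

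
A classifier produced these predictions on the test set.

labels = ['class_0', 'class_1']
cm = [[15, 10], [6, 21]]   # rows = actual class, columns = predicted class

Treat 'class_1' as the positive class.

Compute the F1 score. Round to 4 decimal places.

Precision = TP/(TP+FP) = 21/31 = 0.6774
Recall = TP/(TP+FN) = 21/27 = 0.7778
F1 = 2·TP/(2·TP+FP+FN) = 42/58 = 0.7241

0.7241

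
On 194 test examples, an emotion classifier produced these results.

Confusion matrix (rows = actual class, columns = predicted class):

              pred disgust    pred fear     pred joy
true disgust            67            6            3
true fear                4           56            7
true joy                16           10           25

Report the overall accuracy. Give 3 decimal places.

Accuracy = trace / total = (67+56+25=148) / 194 = 148/194 = 0.763

0.763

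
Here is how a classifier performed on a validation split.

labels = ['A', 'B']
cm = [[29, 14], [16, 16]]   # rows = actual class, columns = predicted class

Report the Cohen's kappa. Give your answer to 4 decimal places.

0.1758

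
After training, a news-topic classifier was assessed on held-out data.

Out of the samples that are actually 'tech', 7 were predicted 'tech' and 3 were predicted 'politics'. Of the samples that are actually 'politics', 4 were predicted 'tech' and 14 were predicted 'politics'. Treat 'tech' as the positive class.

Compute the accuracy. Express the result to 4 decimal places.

Accuracy = (TP+TN)/N = (7+14)/28 = 0.7500

0.7500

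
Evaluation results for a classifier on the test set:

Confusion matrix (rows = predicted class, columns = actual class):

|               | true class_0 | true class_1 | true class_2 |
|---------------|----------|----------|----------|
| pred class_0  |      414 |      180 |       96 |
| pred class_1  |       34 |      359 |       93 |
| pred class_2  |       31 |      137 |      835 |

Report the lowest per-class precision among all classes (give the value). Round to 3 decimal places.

0.600

Per-class precision (TP/(TP+FP)):
  class_0: TP=414, FP=180+96=276 → 414/690 = 0.6000
  class_1: TP=359, FP=34+93=127 → 359/486 = 0.7387
  class_2: TP=835, FP=31+137=168 → 835/1003 = 0.8325
Lowest is class 'class_0' with precision = 0.600.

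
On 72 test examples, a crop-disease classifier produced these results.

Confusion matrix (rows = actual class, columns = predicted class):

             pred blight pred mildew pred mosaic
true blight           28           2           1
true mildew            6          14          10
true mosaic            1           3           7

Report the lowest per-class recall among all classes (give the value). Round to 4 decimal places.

0.4667

Per-class recall (TP/(TP+FN)):
  blight: TP=28, FN=2+1=3 → 28/31 = 0.90323
  mildew: TP=14, FN=6+10=16 → 14/30 = 0.46667
  mosaic: TP=7, FN=1+3=4 → 7/11 = 0.63636
Lowest is class 'mildew' with recall = 0.4667.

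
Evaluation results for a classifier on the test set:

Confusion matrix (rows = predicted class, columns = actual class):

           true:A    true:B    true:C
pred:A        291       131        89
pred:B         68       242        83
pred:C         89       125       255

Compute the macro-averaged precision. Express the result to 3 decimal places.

0.576

Per-class precision (TP/(TP+FP)):
  A: TP=291, FP=131+89=220 → 291/511 = 0.5695
  B: TP=242, FP=68+83=151 → 242/393 = 0.6158
  C: TP=255, FP=89+125=214 → 255/469 = 0.5437
Macro-precision = mean = (0.5695 + 0.6158 + 0.5437) / 3 = 0.576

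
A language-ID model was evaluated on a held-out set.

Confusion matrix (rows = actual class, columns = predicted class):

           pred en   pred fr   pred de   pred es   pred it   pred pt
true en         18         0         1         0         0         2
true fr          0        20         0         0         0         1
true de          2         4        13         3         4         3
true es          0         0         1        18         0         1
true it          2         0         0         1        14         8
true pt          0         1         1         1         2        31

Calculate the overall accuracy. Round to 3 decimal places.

Accuracy = trace / total = (18+20+13+18+14+31=114) / 152 = 114/152 = 0.750

0.750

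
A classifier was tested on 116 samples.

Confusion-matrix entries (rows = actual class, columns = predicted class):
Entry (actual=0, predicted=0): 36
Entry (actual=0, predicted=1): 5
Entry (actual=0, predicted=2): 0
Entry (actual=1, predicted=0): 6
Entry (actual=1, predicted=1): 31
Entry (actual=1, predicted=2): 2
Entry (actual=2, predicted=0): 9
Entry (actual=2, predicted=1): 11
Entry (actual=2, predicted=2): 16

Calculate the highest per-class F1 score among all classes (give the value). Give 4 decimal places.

0.7826

Per-class F1 score (2·TP/(2·TP+FP+FN)):
  0: TP=36, FP=6+9=15, FN=5+0=5 → 72/92 = 0.78261
  1: TP=31, FP=5+11=16, FN=6+2=8 → 62/86 = 0.72093
  2: TP=16, FP=0+2=2, FN=9+11=20 → 32/54 = 0.59259
Highest is class '0' with F1 score = 0.7826.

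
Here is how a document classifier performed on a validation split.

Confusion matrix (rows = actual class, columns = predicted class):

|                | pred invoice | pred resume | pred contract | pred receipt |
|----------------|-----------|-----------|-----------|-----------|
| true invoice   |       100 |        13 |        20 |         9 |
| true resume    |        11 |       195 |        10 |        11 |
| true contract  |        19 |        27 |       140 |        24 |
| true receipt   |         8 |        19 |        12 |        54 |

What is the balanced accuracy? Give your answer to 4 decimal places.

0.7026

Balanced accuracy = mean of per-class recall.
  invoice: recall = 100/142 = 0.70423
  resume: recall = 195/227 = 0.85903
  contract: recall = 140/210 = 0.66667
  receipt: recall = 54/93 = 0.58065
Mean = (0.70423 + 0.85903 + 0.66667 + 0.58065) / 4 = 0.7026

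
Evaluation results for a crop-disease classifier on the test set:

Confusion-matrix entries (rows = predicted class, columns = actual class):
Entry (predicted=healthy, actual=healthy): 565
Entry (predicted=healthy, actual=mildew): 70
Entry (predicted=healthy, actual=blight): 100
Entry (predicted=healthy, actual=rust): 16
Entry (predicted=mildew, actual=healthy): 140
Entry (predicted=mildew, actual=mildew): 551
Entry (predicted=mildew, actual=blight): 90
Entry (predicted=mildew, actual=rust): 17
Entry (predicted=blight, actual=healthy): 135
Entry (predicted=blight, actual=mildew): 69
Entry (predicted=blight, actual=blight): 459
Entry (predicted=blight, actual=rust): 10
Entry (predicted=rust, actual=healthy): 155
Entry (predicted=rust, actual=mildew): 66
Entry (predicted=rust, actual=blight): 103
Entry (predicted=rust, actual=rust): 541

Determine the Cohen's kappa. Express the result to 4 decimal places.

Observed agreement pₒ = trace/N = 2116/3087 = 0.68546
Expected agreement pₑ = Σ (rowᵢ·colᵢ)/N² = (995·751 + 756·798 + 752·673 + 584·865)/3087² = 0.24784
κ = (pₒ − pₑ)/(1 − pₑ) = (0.68546 − 0.24784)/(1 − 0.24784) = 0.5818

0.5818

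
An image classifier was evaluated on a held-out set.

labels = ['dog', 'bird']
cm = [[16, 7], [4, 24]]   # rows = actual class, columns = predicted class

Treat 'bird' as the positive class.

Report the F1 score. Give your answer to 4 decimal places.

Precision = TP/(TP+FP) = 24/31 = 0.7742
Recall = TP/(TP+FN) = 24/28 = 0.8571
F1 = 2·TP/(2·TP+FP+FN) = 48/59 = 0.8136

0.8136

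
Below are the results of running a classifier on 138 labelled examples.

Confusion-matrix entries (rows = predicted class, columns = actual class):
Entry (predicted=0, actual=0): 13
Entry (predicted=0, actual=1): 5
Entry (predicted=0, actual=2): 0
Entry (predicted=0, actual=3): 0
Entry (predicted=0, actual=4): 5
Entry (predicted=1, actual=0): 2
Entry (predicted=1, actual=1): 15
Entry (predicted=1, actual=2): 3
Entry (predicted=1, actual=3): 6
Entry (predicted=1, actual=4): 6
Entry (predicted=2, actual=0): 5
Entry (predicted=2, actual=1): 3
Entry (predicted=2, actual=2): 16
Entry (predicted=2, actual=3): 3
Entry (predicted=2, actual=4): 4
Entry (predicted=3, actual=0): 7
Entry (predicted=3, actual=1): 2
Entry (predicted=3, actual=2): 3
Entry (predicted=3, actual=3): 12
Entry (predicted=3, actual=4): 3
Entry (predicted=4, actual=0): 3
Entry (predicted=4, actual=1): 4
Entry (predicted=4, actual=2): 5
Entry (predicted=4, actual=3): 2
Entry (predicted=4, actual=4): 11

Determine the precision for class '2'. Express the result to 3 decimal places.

0.516

Treat '2' as positive and all other classes as negative.
precision = TP/(TP+FP).
2: TP=16, FP=5+3+3+4=15 → 16/31 = 0.5161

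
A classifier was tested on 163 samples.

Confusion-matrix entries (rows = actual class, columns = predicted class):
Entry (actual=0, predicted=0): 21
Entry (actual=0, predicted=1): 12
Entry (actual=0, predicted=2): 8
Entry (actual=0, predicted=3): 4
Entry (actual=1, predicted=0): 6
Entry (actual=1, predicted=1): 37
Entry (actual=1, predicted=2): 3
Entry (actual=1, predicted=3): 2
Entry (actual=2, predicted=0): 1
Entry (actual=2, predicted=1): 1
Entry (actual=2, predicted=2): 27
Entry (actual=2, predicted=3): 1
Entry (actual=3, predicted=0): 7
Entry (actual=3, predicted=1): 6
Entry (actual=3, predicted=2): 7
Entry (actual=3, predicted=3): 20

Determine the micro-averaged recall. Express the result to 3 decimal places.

0.644

Micro-averaging pools counts across classes: ΣTP=105, ΣFP=58, ΣFN=58.
Micro-recall = TP/(TP+FN) on pooled counts = 0.644 (equals overall accuracy in single-label multiclass).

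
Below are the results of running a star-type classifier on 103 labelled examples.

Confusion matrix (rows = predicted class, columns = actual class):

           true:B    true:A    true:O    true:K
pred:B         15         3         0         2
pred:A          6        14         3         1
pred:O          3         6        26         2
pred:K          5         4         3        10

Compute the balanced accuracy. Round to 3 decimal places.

Balanced accuracy = mean of per-class recall.
  B: recall = 15/29 = 0.5172
  A: recall = 14/27 = 0.5185
  O: recall = 26/32 = 0.8125
  K: recall = 10/15 = 0.6667
Mean = (0.5172 + 0.5185 + 0.8125 + 0.6667) / 4 = 0.629

0.629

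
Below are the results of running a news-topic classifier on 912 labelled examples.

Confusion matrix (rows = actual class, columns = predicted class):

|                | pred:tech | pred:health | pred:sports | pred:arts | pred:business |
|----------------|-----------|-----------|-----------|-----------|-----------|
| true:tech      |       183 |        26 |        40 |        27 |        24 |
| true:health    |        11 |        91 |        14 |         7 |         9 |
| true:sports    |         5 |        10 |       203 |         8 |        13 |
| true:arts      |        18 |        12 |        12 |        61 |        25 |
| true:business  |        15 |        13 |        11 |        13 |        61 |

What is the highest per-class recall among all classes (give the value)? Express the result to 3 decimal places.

0.849

Per-class recall (TP/(TP+FN)):
  tech: TP=183, FN=26+40+27+24=117 → 183/300 = 0.6100
  health: TP=91, FN=11+14+7+9=41 → 91/132 = 0.6894
  sports: TP=203, FN=5+10+8+13=36 → 203/239 = 0.8494
  arts: TP=61, FN=18+12+12+25=67 → 61/128 = 0.4766
  business: TP=61, FN=15+13+11+13=52 → 61/113 = 0.5398
Highest is class 'sports' with recall = 0.849.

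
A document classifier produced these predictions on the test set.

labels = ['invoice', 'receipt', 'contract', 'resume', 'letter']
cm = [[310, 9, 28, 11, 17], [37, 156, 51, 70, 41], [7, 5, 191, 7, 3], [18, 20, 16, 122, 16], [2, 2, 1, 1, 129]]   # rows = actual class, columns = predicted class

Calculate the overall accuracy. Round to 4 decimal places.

Accuracy = trace / total = (310+156+191+122+129=908) / 1270 = 908/1270 = 0.7150

0.7150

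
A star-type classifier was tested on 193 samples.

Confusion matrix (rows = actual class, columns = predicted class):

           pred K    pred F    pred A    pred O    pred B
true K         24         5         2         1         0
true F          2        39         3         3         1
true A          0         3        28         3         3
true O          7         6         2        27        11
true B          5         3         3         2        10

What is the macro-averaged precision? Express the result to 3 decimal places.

0.643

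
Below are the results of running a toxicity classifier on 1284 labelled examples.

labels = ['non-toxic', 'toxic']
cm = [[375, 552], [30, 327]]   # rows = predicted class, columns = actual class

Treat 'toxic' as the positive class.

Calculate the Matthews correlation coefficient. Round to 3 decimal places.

MCC = (TP·TN − FP·FN) / √((TP+FP)(TP+FN)(TN+FP)(TN+FN))
Numerator = 327·375 − 30·552 = 106065
Denominator = √(357·879·405·927) = √117812629305 = 343238.4438
MCC = 106065 / 343238.4438 = 0.309

0.309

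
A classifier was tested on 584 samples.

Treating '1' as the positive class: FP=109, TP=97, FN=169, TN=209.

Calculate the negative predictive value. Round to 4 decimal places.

NPV = TN/(TN+FN) = 209/(209+169) = 0.5529

0.5529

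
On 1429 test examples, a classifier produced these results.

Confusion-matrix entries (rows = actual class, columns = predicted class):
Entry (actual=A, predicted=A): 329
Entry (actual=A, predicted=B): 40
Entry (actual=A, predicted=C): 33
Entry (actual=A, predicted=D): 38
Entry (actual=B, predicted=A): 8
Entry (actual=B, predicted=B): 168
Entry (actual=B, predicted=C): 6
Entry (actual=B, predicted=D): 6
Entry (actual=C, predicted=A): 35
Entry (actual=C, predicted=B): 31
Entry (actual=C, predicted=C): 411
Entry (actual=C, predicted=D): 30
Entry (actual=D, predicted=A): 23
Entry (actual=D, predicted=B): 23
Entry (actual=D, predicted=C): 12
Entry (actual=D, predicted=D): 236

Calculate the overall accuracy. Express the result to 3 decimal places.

0.801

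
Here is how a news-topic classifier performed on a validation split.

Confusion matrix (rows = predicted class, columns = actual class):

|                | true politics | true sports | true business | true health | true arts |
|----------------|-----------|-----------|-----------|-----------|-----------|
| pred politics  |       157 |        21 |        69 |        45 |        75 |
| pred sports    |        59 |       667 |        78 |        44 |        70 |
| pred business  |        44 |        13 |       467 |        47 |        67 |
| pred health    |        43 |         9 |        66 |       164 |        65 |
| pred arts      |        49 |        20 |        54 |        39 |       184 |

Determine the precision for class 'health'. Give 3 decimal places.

Take TP from the diagonal, FP from the rest of the 'health' prediction marginal, FN from the rest of the 'health' actual marginal.
precision = TP/(TP+FP).
health: TP=164, FP=43+9+66+65=183 → 164/347 = 0.4726

0.473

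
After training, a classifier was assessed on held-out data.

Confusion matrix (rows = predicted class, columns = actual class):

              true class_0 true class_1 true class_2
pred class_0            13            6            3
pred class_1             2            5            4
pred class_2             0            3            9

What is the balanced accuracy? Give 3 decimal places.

Balanced accuracy = mean of per-class recall.
  class_0: recall = 13/15 = 0.8667
  class_1: recall = 5/14 = 0.3571
  class_2: recall = 9/16 = 0.5625
Mean = (0.8667 + 0.3571 + 0.5625) / 3 = 0.595

0.595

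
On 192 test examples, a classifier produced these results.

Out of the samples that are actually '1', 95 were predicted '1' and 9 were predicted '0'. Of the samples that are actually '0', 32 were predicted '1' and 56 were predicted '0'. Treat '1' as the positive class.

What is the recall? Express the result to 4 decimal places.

Recall = TP/(TP+FN) = 95/(95+9) = 95/104 = 0.9135

0.9135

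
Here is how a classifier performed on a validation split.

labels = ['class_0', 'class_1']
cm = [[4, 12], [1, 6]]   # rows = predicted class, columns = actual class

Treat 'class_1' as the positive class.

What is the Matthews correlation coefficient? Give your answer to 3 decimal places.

MCC = (TP·TN − FP·FN) / √((TP+FP)(TP+FN)(TN+FP)(TN+FN))
Numerator = 6·4 − 1·12 = 12
Denominator = √(7·18·5·16) = √10080 = 100.3992
MCC = 12 / 100.3992 = 0.120

0.120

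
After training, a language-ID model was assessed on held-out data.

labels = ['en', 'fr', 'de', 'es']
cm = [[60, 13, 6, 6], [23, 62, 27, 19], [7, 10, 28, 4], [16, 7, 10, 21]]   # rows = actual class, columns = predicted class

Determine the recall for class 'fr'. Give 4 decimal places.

0.4733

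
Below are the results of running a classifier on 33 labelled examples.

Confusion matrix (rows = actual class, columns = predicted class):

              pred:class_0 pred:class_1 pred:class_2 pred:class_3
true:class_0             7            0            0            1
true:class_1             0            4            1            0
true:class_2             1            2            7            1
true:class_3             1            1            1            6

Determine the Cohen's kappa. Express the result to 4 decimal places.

0.6338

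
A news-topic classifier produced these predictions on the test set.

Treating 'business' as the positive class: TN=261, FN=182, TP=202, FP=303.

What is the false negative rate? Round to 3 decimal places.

FNR = FN/(FN+TP) = 182/(182+202) = 0.474

0.474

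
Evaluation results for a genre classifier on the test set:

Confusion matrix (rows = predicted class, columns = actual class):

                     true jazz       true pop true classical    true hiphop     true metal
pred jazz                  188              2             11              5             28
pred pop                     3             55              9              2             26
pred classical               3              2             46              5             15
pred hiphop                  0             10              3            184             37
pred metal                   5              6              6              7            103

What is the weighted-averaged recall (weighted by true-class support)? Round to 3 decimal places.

0.757

Per-class recall (TP/(TP+FN)):
  jazz: TP=188, FN=3+3+0+5=11 → 188/199 = 0.9447
  pop: TP=55, FN=2+2+10+6=20 → 55/75 = 0.7333
  classical: TP=46, FN=11+9+3+6=29 → 46/75 = 0.6133
  hiphop: TP=184, FN=5+2+5+7=19 → 184/203 = 0.9064
  metal: TP=103, FN=28+26+15+37=106 → 103/209 = 0.4928
Weighted-recall = Σ (supportᵢ/N)·recallᵢ with N=761: (199/761)·0.9447 + (75/761)·0.7333 + (75/761)·0.6133 + (203/761)·0.9064 + (209/761)·0.4928 = 0.757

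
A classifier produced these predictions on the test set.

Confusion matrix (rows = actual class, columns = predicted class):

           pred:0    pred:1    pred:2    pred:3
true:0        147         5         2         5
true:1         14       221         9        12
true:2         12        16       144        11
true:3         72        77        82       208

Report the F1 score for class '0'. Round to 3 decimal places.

0.728

F1 score = 2·TP/(2·TP+FP+FN).
0: TP=147, FP=14+12+72=98, FN=5+2+5=12 → 294/404 = 0.7277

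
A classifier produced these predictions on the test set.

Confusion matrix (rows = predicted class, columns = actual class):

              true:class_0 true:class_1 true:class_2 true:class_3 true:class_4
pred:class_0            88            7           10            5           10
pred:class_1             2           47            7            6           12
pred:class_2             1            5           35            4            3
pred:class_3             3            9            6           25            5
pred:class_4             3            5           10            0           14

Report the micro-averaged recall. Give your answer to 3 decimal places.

Micro-averaging pools counts across classes: ΣTP=209, ΣFP=113, ΣFN=113.
Micro-recall = TP/(TP+FN) on pooled counts = 0.649 (equals overall accuracy in single-label multiclass).

0.649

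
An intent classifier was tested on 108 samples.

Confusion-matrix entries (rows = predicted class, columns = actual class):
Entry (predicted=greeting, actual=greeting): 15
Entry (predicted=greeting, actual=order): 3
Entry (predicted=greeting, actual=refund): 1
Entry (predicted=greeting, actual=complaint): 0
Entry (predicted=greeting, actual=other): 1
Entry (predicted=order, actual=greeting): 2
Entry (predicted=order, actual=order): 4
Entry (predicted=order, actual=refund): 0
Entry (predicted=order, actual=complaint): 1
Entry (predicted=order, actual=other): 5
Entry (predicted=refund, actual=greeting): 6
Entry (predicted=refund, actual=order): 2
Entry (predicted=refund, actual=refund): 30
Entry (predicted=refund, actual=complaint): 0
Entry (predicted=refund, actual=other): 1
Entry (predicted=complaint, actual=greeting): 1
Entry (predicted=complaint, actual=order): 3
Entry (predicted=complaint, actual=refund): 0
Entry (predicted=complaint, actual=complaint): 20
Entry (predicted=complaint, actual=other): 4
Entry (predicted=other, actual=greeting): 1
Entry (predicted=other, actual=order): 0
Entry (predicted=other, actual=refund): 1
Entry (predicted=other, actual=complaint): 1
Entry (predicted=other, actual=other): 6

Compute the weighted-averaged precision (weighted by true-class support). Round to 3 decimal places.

Per-class precision (TP/(TP+FP)):
  greeting: TP=15, FP=3+1+0+1=5 → 15/20 = 0.7500
  order: TP=4, FP=2+0+1+5=8 → 4/12 = 0.3333
  refund: TP=30, FP=6+2+0+1=9 → 30/39 = 0.7692
  complaint: TP=20, FP=1+3+0+4=8 → 20/28 = 0.7143
  other: TP=6, FP=1+0+1+1=3 → 6/9 = 0.6667
Weighted-precision = Σ (supportᵢ/N)·precisionᵢ with N=108: (25/108)·0.7500 + (12/108)·0.3333 + (32/108)·0.7692 + (22/108)·0.7143 + (17/108)·0.6667 = 0.689

0.689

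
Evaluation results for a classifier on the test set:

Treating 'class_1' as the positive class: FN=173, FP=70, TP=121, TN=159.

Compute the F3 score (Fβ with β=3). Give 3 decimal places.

0.427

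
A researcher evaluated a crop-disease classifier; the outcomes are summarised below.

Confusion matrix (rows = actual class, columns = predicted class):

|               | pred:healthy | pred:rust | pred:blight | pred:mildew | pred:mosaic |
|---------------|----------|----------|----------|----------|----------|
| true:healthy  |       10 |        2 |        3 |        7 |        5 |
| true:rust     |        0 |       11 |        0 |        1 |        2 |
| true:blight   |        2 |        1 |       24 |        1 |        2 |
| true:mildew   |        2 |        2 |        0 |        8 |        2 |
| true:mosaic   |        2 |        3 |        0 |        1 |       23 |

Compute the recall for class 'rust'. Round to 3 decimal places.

recall = TP/(TP+FN).
rust: TP=11, FN=0+0+1+2=3 → 11/14 = 0.7857

0.786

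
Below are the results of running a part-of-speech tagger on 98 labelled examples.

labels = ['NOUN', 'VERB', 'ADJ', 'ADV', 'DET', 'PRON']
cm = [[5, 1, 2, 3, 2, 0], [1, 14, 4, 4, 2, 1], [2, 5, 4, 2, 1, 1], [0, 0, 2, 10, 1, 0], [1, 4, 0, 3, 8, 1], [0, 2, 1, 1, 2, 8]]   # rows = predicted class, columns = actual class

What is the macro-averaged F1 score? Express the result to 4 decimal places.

Per-class F1 score (2·TP/(2·TP+FP+FN)):
  NOUN: TP=5, FP=1+2+3+2+0=8, FN=1+2+0+1+0=4 → 10/22 = 0.45455
  VERB: TP=14, FP=1+4+4+2+1=12, FN=1+5+0+4+2=12 → 28/52 = 0.53846
  ADJ: TP=4, FP=2+5+2+1+1=11, FN=2+4+2+0+1=9 → 8/28 = 0.28571
  ADV: TP=10, FP=0+0+2+1+0=3, FN=3+4+2+3+1=13 → 20/36 = 0.55556
  DET: TP=8, FP=1+4+0+3+1=9, FN=2+2+1+1+2=8 → 16/33 = 0.48485
  PRON: TP=8, FP=0+2+1+1+2=6, FN=0+1+1+0+1=3 → 16/25 = 0.64000
Macro-F1 score = mean = (0.45455 + 0.53846 + 0.28571 + 0.55556 + 0.48485 + 0.64000) / 6 = 0.4932

0.4932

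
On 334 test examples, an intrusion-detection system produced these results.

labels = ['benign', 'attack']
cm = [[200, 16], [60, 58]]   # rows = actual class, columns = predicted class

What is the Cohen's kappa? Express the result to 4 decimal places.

0.4560

Observed agreement pₒ = trace/N = 258/334 = 0.77246
Expected agreement pₑ = Σ (rowᵢ·colᵢ)/N² = (216·260 + 118·74)/334² = 0.58170
κ = (pₒ − pₑ)/(1 − pₑ) = (0.77246 − 0.58170)/(1 − 0.58170) = 0.4560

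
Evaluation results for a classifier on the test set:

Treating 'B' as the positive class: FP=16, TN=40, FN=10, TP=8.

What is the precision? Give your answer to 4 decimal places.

Precision = TP/(TP+FP) = 8/(8+16) = 8/24 = 0.3333

0.3333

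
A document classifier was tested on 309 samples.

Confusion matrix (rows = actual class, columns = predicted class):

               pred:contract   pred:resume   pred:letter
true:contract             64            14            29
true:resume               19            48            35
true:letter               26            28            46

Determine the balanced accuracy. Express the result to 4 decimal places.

Balanced accuracy = mean of per-class recall.
  contract: recall = 64/107 = 0.59813
  resume: recall = 48/102 = 0.47059
  letter: recall = 46/100 = 0.46000
Mean = (0.59813 + 0.47059 + 0.46000) / 3 = 0.5096

0.5096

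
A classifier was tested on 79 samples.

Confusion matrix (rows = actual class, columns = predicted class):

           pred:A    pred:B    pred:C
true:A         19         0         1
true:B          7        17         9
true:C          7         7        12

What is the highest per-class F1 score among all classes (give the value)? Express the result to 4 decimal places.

0.7170

Per-class F1 score (2·TP/(2·TP+FP+FN)):
  A: TP=19, FP=7+7=14, FN=0+1=1 → 38/53 = 0.71698
  B: TP=17, FP=0+7=7, FN=7+9=16 → 34/57 = 0.59649
  C: TP=12, FP=1+9=10, FN=7+7=14 → 24/48 = 0.50000
Highest is class 'A' with F1 score = 0.7170.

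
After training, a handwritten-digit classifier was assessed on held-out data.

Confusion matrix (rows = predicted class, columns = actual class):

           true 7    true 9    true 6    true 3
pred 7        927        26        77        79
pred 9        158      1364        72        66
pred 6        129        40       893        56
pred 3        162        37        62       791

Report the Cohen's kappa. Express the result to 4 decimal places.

0.7377

Observed agreement pₒ = trace/N = 3975/4939 = 0.80482
Expected agreement pₑ = Σ (rowᵢ·colᵢ)/N² = (1376·1109 + 1467·1660 + 1104·1118 + 992·1052)/4939² = 0.25576
κ = (pₒ − pₑ)/(1 − pₑ) = (0.80482 − 0.25576)/(1 − 0.25576) = 0.7377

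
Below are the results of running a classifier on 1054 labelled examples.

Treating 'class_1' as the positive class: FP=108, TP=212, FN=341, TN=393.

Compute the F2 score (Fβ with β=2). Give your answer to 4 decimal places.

Fβ = (1+β²)·TP / ((1+β²)·TP + β²·FN + FP), with β²=4
= 5·212 / (5·212 + 4·341 + 108) = 0.4186

0.4186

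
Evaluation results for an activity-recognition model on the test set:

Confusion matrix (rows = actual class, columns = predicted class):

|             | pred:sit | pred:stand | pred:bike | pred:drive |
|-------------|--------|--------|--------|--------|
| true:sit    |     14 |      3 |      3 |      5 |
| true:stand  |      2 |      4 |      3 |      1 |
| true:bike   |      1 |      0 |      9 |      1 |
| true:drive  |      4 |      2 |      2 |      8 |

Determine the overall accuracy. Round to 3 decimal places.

0.565

Accuracy = trace / total = (14+4+9+8=35) / 62 = 35/62 = 0.565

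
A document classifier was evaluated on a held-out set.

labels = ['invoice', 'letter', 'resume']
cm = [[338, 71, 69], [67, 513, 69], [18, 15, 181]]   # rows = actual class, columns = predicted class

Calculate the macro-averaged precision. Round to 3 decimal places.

Per-class precision (TP/(TP+FP)):
  invoice: TP=338, FP=67+18=85 → 338/423 = 0.7991
  letter: TP=513, FP=71+15=86 → 513/599 = 0.8564
  resume: TP=181, FP=69+69=138 → 181/319 = 0.5674
Macro-precision = mean = (0.7991 + 0.8564 + 0.5674) / 3 = 0.741

0.741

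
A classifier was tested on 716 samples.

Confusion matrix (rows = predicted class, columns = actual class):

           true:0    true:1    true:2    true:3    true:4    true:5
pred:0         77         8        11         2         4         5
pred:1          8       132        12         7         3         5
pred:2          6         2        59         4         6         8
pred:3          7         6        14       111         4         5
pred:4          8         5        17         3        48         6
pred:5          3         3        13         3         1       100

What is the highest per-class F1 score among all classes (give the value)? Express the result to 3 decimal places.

Per-class F1 score (2·TP/(2·TP+FP+FN)):
  0: TP=77, FP=8+11+2+4+5=30, FN=8+6+7+8+3=32 → 154/216 = 0.7130
  1: TP=132, FP=8+12+7+3+5=35, FN=8+2+6+5+3=24 → 264/323 = 0.8173
  2: TP=59, FP=6+2+4+6+8=26, FN=11+12+14+17+13=67 → 118/211 = 0.5592
  3: TP=111, FP=7+6+14+4+5=36, FN=2+7+4+3+3=19 → 222/277 = 0.8014
  4: TP=48, FP=8+5+17+3+6=39, FN=4+3+6+4+1=18 → 96/153 = 0.6275
  5: TP=100, FP=3+3+13+3+1=23, FN=5+5+8+5+6=29 → 200/252 = 0.7937
Highest is class '1' with F1 score = 0.817.

0.817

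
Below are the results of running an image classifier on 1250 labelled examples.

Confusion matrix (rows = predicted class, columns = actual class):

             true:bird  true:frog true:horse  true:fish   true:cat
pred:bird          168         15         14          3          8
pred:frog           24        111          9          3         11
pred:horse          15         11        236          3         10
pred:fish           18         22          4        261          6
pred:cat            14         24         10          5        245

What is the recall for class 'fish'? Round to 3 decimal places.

One-vs-rest for 'fish': TP = diagonal; FP = other classes predicted 'fish'; FN = 'fish' predicted as other.
recall = TP/(TP+FN).
fish: TP=261, FN=3+3+3+5=14 → 261/275 = 0.9491

0.949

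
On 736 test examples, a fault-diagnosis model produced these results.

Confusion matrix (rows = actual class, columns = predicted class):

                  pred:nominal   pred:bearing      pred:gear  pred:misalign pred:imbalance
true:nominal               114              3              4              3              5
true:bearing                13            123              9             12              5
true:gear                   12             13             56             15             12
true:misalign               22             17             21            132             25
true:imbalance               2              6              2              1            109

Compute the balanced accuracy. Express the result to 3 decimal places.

Balanced accuracy = mean of per-class recall.
  nominal: recall = 114/129 = 0.8837
  bearing: recall = 123/162 = 0.7593
  gear: recall = 56/108 = 0.5185
  misalign: recall = 132/217 = 0.6083
  imbalance: recall = 109/120 = 0.9083
Mean = (0.8837 + 0.7593 + 0.5185 + 0.6083 + 0.9083) / 5 = 0.736

0.736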